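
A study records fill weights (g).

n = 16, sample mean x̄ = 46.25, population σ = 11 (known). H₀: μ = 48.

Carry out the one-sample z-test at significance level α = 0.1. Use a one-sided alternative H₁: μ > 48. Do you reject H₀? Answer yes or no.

SE = σ/√n = 11/√16 = 2.7500
z = (x̄−μ₀)/SE = (46.25−48)/2.7500 = -0.6364
p-value (one-sided, H₁ greater) = 0.73773
At α=0.1: p ≥ α → fail to reject H₀

reject H₀: no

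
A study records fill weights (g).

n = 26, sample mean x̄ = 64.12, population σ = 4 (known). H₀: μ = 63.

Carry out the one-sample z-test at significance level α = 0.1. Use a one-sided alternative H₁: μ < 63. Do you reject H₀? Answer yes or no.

SE = σ/√n = 4/√26 = 0.7845
z = (x̄−μ₀)/SE = (64.12−63)/0.7845 = 1.4277
p-value (one-sided, H₁ less) = 0.92331
At α=0.1: p ≥ α → fail to reject H₀

reject H₀: no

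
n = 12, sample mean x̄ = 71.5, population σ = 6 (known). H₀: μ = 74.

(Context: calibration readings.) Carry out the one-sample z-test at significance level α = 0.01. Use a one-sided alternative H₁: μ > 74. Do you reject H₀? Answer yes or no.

SE = σ/√n = 6/√12 = 1.7321
z = (x̄−μ₀)/SE = (71.5−74)/1.7321 = -1.4434
p-value (one-sided, H₁ greater) = 0.92554
At α=0.01: p ≥ α → fail to reject H₀

reject H₀: no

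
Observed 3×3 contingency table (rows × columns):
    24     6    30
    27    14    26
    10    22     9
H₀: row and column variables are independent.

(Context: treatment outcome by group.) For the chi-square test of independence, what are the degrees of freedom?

df = (r−1)(c−1) = (3−1)·(3−1) = 4

degrees of freedom = 4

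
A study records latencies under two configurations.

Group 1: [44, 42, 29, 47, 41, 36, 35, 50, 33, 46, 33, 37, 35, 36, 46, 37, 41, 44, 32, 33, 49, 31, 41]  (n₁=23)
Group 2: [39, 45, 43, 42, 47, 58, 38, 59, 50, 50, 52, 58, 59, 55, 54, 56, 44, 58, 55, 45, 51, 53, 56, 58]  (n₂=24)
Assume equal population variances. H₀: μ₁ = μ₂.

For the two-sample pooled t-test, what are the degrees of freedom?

degrees of freedom = 45

df = n₁ + n₂ − 2 = 23 + 24 − 2 = 45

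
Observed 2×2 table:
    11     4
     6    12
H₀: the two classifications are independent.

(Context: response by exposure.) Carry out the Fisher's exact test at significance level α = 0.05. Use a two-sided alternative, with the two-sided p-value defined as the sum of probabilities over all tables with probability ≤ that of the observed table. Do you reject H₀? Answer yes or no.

Margins: r₁=15, r₂=18, c₁=17, c₂=16, n=33
p_obs = C(15,11)·C(18,6)/C(33,17); sum pmf over tables with pmf ≤ p_obs
p-value (two-sided) = 0.03664
At α=0.05: p < α → reject H₀

reject H₀: yes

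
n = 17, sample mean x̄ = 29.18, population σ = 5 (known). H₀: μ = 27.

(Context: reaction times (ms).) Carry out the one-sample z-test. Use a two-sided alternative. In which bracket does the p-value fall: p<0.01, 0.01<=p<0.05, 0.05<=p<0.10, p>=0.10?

p-value bracket: 0.05<=p<0.10

SE = σ/√n = 5/√17 = 1.2127
z = (x̄−μ₀)/SE = (29.18−27)/1.2127 = 1.7977
p-value (two-sided) = 0.07223
→ bracket: 0.05<=p<0.10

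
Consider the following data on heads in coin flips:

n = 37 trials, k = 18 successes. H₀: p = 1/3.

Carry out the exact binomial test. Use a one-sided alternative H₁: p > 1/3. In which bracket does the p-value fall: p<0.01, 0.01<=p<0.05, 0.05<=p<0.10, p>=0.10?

p-value bracket: 0.01<=p<0.05

Exact binomial: n=37, k=18, p₀=1/3=0.3333
P(X≥18) from Σ C(n,i)·p₀^i·(1−p₀)^(n−i)
p-value (one-sided, H₁ greater) = 0.03836
→ bracket: 0.01<=p<0.05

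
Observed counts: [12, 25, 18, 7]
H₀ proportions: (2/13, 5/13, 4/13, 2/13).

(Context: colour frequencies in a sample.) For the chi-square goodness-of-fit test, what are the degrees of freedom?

degrees of freedom = 3

df = k − 1 = 4 − 1 = 3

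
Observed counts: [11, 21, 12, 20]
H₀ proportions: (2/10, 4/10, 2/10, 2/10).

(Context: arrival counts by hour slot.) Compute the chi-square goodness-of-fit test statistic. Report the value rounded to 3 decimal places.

test statistic = 5.180

n = 64; E_i = n·p_i = [12.80, 25.60, 12.80, 12.80]
χ² = (11−12.80)²/12.80 + (21−25.60)²/25.60 + (12−12.80)²/12.80 + (20−12.80)²/12.80 = 5.1797
df = 3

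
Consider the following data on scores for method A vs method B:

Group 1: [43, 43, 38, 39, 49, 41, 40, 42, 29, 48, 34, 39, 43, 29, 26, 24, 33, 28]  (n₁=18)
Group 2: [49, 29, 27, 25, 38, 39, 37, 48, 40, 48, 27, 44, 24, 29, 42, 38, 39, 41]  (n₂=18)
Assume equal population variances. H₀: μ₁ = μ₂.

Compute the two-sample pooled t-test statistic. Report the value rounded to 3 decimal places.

x̄₁=37.111, s₁=7.498, n₁=18
x̄₂=36.889, s₂=8.174, n₂=18
s_p² = [17·7.498² + 17·8.174²]/34 = 61.5163
SE = √(s_p²·(1/18+1/18)) = 2.6144
t = (37.111−36.889)/2.6144 = 0.0850
df = 34

test statistic = 0.085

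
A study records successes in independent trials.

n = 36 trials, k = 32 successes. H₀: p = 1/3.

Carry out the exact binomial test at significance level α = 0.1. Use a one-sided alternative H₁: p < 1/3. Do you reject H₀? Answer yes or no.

Exact binomial: n=36, k=32, p₀=1/3=0.3333
P(X≤32) from Σ C(n,i)·p₀^i·(1−p₀)^(n−i)
p-value (one-sided, H₁ less) = 1.00000
At α=0.1: p ≥ α → fail to reject H₀

reject H₀: no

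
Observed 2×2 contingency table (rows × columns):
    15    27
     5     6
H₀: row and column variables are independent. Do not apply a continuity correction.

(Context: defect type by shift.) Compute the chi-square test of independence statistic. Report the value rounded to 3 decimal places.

Row totals [42, 11], col totals [20, 33], n=53
χ² = (15−15.85)²/15.85 + (27−26.15)²/26.15 + (5−4.15)²/4.15 + (6−6.85)²/6.85 = 0.3520
df = 1

test statistic = 0.352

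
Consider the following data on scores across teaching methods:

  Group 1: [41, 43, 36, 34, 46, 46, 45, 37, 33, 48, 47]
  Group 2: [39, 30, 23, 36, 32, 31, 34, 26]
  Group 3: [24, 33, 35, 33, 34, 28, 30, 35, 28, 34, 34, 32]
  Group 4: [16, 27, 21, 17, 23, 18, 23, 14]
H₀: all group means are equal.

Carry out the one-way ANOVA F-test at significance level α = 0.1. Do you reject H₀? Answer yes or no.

Group means [41.45, 31.38, 31.67, 19.88], grand mean 31.949
SSB = Σnᵢ(x̄ᵢ−x̄)² = 2163.753; SSW = ΣΣ(x−x̄ᵢ)² = 758.144
MSB = 2163.753/3 = 721.2512; MSW = 758.144/35 = 21.6613
F = MSB/MSW = 33.2968
df = (3, 35)
p-value (upper-tail) = 0.00000
At α=0.1: p < α → reject H₀

reject H₀: yes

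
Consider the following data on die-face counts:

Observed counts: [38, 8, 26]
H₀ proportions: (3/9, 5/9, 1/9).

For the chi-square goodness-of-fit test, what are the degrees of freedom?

degrees of freedom = 2

df = k − 1 = 3 − 1 = 2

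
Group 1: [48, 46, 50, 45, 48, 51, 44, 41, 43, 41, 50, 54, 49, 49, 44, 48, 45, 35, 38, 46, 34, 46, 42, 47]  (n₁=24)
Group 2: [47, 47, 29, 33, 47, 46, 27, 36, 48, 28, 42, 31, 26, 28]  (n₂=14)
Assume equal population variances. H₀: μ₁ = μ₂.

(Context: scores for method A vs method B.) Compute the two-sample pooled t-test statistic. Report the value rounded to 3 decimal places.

x̄₁=45.167, s₁=4.887, n₁=24
x̄₂=36.786, s₂=8.885, n₂=14
s_p² = [23·4.887² + 13·8.885²]/36 = 43.7692
SE = √(s_p²·(1/24+1/14)) = 2.2249
t = (45.167−36.786)/2.2249 = 3.7669
df = 36

test statistic = 3.767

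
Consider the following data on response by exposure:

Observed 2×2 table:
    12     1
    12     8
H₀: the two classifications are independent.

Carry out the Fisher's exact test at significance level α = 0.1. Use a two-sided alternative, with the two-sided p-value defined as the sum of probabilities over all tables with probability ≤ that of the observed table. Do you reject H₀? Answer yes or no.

reject H₀: yes

Margins: r₁=13, r₂=20, c₁=24, c₂=9, n=33
p_obs = C(13,12)·C(20,12)/C(33,24); sum pmf over tables with pmf ≤ p_obs
p-value (two-sided) = 0.05596
At α=0.1: p < α → reject H₀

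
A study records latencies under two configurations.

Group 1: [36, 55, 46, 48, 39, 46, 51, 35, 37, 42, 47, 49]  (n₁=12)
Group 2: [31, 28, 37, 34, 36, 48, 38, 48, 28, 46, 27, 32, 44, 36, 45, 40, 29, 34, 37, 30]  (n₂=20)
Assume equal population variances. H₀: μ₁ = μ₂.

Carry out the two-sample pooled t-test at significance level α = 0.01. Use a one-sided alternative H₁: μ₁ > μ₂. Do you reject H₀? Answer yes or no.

reject H₀: yes

x̄₁=44.250, s₁=6.398, n₁=12
x̄₂=36.400, s₂=6.863, n₂=20
s_p² = [11·6.398² + 19·6.863²]/30 = 44.8350
SE = √(s_p²·(1/12+1/20)) = 2.4450
t = (44.250−36.400)/2.4450 = 3.2106
df = 30
p-value (one-sided, H₁ greater) = 0.00158
At α=0.01: p < α → reject H₀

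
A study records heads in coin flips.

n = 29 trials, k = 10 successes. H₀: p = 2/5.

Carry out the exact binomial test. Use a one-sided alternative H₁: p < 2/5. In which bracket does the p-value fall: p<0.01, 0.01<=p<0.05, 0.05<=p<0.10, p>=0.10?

p-value bracket: p>=0.10

Exact binomial: n=29, k=10, p₀=2/5=0.4000
P(X≤10) from Σ C(n,i)·p₀^i·(1−p₀)^(n−i)
p-value (one-sided, H₁ less) = 0.34267
→ bracket: p>=0.10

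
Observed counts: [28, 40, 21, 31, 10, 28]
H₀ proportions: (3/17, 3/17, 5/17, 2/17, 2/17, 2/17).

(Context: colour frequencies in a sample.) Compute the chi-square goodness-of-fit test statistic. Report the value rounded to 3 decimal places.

n = 158; E_i = n·p_i = [27.88, 27.88, 46.47, 18.59, 18.59, 18.59]
χ² = (28−27.88)²/27.88 + (40−27.88)²/27.88 + (21−46.47)²/46.47 + (31−18.59)²/18.59 + (10−18.59)²/18.59 + (28−18.59)²/18.59 = 36.2483
df = 5

test statistic = 36.248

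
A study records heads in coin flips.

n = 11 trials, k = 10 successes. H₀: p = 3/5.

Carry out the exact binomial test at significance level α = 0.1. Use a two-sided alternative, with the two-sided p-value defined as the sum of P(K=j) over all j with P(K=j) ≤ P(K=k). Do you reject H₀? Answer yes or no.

Exact binomial: n=11, k=10, p₀=3/5=0.6000
P(X=j) = C(n,j)·p₀^j·(1−p₀)^(n−j); p = Σ P(X=j) over j with P(X=j) ≤ P(X=10)
p-value (two-sided) = 0.05951
At α=0.1: p < α → reject H₀

reject H₀: yes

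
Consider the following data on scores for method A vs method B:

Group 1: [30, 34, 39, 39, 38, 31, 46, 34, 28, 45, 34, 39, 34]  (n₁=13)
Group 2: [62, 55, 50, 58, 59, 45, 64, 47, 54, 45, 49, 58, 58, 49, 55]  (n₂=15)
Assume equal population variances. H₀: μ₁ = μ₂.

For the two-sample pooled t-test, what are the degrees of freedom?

degrees of freedom = 26

df = n₁ + n₂ − 2 = 13 + 15 − 2 = 26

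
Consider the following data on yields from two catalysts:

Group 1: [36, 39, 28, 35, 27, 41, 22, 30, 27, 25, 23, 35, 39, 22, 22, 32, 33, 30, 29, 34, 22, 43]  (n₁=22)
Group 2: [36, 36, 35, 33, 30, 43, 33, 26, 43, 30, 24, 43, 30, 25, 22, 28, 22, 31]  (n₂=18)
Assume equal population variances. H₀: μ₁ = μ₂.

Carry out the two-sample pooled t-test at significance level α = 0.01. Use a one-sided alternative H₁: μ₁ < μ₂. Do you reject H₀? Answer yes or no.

reject H₀: no

x̄₁=30.636, s₁=6.587, n₁=22
x̄₂=31.667, s₂=6.782, n₂=18
s_p² = [21·6.587² + 17·6.782²]/38 = 44.5550
SE = √(s_p²·(1/22+1/18)) = 2.1214
t = (30.636−31.667)/2.1214 = -0.4857
df = 38
p-value (one-sided, H₁ less) = 0.31500
At α=0.01: p ≥ α → fail to reject H₀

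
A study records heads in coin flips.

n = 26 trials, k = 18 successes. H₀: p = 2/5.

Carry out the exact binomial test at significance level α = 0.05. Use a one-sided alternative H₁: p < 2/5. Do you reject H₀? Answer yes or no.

reject H₀: no

Exact binomial: n=26, k=18, p₀=2/5=0.4000
P(X≤18) from Σ C(n,i)·p₀^i·(1−p₀)^(n−i)
p-value (one-sided, H₁ less) = 0.99935
At α=0.05: p ≥ α → fail to reject H₀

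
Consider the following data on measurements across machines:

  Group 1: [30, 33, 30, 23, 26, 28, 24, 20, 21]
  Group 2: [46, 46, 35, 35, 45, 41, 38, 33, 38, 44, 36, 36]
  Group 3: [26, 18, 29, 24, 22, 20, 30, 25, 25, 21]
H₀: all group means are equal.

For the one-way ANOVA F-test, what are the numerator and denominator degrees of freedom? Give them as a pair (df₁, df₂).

k = 3 groups, N = 31 total
df = (k−1, N−k) = (3−1, 31−3) = (2, 28)

degrees of freedom = [2, 28]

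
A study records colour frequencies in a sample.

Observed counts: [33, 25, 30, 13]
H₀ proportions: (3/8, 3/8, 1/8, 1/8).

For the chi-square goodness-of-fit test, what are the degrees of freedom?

df = k − 1 = 4 − 1 = 3

degrees of freedom = 3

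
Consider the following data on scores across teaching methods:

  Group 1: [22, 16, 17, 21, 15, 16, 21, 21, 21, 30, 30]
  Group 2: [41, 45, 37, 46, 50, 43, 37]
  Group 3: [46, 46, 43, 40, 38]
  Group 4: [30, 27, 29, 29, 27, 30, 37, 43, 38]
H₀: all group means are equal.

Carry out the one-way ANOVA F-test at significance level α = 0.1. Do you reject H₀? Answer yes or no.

Group means [20.91, 42.71, 42.60, 32.22], grand mean 32.250
SSB = Σnᵢ(x̄ᵢ−x̄)² = 2716.907; SSW = ΣΣ(x−x̄ᵢ)² = 711.093
MSB = 2716.907/3 = 905.6356; MSW = 711.093/28 = 25.3962
F = MSB/MSW = 35.6603
df = (3, 28)
p-value (upper-tail) = 0.00000
At α=0.1: p < α → reject H₀

reject H₀: yes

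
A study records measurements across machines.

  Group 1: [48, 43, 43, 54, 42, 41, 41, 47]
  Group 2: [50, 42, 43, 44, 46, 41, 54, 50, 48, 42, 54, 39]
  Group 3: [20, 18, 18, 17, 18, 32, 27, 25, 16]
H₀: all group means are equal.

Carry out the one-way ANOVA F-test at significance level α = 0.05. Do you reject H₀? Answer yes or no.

reject H₀: yes

Group means [44.88, 46.08, 21.22], grand mean 38.034
SSB = Σnᵢ(x̄ᵢ−x̄)² = 3695.618; SSW = ΣΣ(x−x̄ᵢ)² = 667.347
MSB = 3695.618/2 = 1847.8091; MSW = 667.347/26 = 25.6672
F = MSB/MSW = 71.9911
df = (2, 26)
p-value (upper-tail) = 0.00000
At α=0.05: p < α → reject H₀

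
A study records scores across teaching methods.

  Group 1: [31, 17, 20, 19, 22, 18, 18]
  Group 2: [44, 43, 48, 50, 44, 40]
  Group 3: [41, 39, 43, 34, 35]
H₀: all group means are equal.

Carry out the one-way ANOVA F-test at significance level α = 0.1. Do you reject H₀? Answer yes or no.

reject H₀: yes

Group means [20.71, 44.83, 38.40], grand mean 33.667
SSB = Σnᵢ(x̄ᵢ−x̄)² = 2034.538; SSW = ΣΣ(x−x̄ᵢ)² = 263.462
MSB = 2034.538/2 = 1017.2690; MSW = 263.462/15 = 17.5641
F = MSB/MSW = 57.9174
df = (2, 15)
p-value (upper-tail) = 0.00000
At α=0.1: p < α → reject H₀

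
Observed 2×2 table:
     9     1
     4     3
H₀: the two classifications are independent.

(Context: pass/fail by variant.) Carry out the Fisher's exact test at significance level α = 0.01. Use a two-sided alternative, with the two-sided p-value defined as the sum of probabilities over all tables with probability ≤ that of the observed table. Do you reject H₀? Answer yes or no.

Margins: r₁=10, r₂=7, c₁=13, c₂=4, n=17
p_obs = C(10,9)·C(7,4)/C(17,13); sum pmf over tables with pmf ≤ p_obs
p-value (two-sided) = 0.25000
At α=0.01: p ≥ α → fail to reject H₀

reject H₀: no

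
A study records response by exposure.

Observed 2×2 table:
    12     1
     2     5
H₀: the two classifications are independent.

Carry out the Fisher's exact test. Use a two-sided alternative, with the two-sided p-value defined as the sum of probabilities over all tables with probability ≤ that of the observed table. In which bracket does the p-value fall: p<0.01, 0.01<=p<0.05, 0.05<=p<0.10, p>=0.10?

Margins: r₁=13, r₂=7, c₁=14, c₂=6, n=20
p_obs = C(13,12)·C(7,2)/C(20,14); sum pmf over tables with pmf ≤ p_obs
p-value (two-sided) = 0.00722
→ bracket: p<0.01

p-value bracket: p<0.01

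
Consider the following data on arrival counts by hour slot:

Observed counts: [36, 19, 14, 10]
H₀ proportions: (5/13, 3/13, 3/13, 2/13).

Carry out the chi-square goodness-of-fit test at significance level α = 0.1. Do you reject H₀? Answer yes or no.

reject H₀: no

n = 79; E_i = n·p_i = [30.38, 18.23, 18.23, 12.15]
χ² = (36−30.38)²/30.38 + (19−18.23)²/18.23 + (14−18.23)²/18.23 + (10−12.15)²/12.15 = 2.4338
df = 3
p-value (upper-tail) = 0.48738
At α=0.1: p ≥ α → fail to reject H₀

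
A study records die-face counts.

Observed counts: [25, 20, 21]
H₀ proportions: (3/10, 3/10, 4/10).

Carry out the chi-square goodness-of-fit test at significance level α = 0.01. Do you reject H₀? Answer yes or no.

reject H₀: no

n = 66; E_i = n·p_i = [19.80, 19.80, 26.40]
χ² = (25−19.80)²/19.80 + (20−19.80)²/19.80 + (21−26.40)²/26.40 = 2.4722
df = 2
p-value (upper-tail) = 0.29051
At α=0.01: p ≥ α → fail to reject H₀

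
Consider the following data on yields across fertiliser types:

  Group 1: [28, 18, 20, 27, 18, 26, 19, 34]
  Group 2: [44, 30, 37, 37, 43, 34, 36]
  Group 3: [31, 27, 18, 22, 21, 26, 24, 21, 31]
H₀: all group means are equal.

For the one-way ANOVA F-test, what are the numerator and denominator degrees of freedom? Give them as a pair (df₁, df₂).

k = 3 groups, N = 24 total
df = (k−1, N−k) = (3−1, 24−3) = (2, 21)

degrees of freedom = [2, 21]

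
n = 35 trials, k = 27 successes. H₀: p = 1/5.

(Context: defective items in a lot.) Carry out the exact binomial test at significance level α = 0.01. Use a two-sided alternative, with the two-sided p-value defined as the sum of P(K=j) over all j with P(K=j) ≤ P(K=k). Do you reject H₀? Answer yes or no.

Exact binomial: n=35, k=27, p₀=1/5=0.2000
P(X=j) = C(n,j)·p₀^j·(1−p₀)^(n−j); p = Σ P(X=j) over j with P(X=j) ≤ P(X=27)
p-value (two-sided) = 0.00000
At α=0.01: p < α → reject H₀

reject H₀: yes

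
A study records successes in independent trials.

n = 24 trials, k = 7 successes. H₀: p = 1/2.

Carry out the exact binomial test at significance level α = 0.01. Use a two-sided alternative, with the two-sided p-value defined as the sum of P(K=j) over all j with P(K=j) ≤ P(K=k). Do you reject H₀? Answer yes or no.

reject H₀: no

Exact binomial: n=24, k=7, p₀=1/2=0.5000
P(X=j) = C(n,j)·p₀^j·(1−p₀)^(n−j); p = Σ P(X=j) over j with P(X=j) ≤ P(X=7)
p-value (two-sided) = 0.06391
At α=0.01: p ≥ α → fail to reject H₀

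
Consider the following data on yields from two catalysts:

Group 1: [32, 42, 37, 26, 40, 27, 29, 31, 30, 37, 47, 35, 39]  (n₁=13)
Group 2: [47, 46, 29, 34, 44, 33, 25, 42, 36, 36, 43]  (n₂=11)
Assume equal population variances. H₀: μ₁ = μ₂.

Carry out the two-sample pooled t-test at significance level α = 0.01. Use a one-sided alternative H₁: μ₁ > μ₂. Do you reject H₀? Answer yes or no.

reject H₀: no

x̄₁=34.769, s₁=6.274, n₁=13
x̄₂=37.727, s₂=7.212, n₂=11
s_p² = [12·6.274² + 10·7.212²]/22 = 45.1132
SE = √(s_p²·(1/13+1/11)) = 2.7516
t = (34.769−37.727)/2.7516 = -1.0750
df = 22
p-value (one-sided, H₁ greater) = 0.85299
At α=0.01: p ≥ α → fail to reject H₀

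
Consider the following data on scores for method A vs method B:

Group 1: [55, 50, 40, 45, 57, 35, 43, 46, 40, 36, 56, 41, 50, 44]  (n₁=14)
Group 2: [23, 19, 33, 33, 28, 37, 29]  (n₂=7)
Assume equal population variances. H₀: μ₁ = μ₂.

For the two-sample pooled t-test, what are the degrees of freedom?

degrees of freedom = 19

df = n₁ + n₂ − 2 = 14 + 7 − 2 = 19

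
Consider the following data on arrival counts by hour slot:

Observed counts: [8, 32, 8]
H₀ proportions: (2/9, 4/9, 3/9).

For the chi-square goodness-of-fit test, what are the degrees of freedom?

degrees of freedom = 2

df = k − 1 = 3 − 1 = 2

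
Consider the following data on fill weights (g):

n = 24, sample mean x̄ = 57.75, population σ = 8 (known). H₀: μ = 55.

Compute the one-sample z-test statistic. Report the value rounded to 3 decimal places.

test statistic = 1.684

SE = σ/√n = 8/√24 = 1.6330
z = (x̄−μ₀)/SE = (57.75−55)/1.6330 = 1.6840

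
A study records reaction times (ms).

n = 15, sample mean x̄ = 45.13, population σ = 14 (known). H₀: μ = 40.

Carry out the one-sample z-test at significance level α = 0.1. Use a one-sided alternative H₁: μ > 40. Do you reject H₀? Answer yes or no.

SE = σ/√n = 14/√15 = 3.6148
z = (x̄−μ₀)/SE = (45.13−40)/3.6148 = 1.4192
p-value (one-sided, H₁ greater) = 0.07792
At α=0.1: p < α → reject H₀

reject H₀: yes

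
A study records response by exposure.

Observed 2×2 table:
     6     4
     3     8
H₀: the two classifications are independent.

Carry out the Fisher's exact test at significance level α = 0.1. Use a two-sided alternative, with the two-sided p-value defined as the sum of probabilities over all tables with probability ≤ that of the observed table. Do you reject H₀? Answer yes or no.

Margins: r₁=10, r₂=11, c₁=9, c₂=12, n=21
p_obs = C(10,6)·C(11,3)/C(21,9); sum pmf over tables with pmf ≤ p_obs
p-value (two-sided) = 0.19838
At α=0.1: p ≥ α → fail to reject H₀

reject H₀: no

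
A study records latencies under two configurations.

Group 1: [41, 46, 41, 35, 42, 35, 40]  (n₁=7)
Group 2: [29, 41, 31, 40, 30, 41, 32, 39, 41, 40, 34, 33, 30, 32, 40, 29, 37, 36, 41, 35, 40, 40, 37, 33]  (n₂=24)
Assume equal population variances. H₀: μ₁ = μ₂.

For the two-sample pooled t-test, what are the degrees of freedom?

degrees of freedom = 29

df = n₁ + n₂ − 2 = 7 + 24 − 2 = 29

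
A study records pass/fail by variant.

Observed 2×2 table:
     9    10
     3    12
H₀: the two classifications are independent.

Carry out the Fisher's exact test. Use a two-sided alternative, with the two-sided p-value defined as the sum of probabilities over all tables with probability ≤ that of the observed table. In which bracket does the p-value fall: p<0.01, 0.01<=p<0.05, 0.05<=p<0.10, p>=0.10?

Margins: r₁=19, r₂=15, c₁=12, c₂=22, n=34
p_obs = C(19,9)·C(15,3)/C(34,12); sum pmf over tables with pmf ≤ p_obs
p-value (two-sided) = 0.15181
→ bracket: p>=0.10

p-value bracket: p>=0.10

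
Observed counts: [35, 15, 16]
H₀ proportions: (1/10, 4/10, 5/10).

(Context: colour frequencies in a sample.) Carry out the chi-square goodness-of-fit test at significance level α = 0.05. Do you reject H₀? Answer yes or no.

reject H₀: yes

n = 66; E_i = n·p_i = [6.60, 26.40, 33.00]
χ² = (35−6.60)²/6.60 + (15−26.40)²/26.40 + (16−33.00)²/33.00 = 135.8864
df = 2
p-value (upper-tail) = 0.00000
At α=0.05: p < α → reject H₀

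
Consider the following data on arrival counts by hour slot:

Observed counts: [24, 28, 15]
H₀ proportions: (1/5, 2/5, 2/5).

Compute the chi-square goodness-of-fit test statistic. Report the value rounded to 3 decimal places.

test statistic = 13.634

n = 67; E_i = n·p_i = [13.40, 26.80, 26.80]
χ² = (24−13.40)²/13.40 + (28−26.80)²/26.80 + (15−26.80)²/26.80 = 13.6343
df = 2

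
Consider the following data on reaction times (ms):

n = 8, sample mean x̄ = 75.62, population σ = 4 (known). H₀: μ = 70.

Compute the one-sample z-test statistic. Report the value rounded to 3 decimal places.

SE = σ/√n = 4/√8 = 1.4142
z = (x̄−μ₀)/SE = (75.62−70)/1.4142 = 3.9739

test statistic = 3.974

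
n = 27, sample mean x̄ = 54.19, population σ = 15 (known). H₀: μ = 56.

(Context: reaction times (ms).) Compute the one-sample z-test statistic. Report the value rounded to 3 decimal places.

test statistic = -0.627

SE = σ/√n = 15/√27 = 2.8868
z = (x̄−μ₀)/SE = (54.19−56)/2.8868 = -0.6270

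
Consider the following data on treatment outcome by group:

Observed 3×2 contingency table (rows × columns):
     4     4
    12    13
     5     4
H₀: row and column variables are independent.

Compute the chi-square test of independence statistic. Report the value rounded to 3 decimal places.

test statistic = 0.151

Row totals [8, 25, 9], col totals [21, 21], n=42
χ² = (4−4.00)²/4.00 + (4−4.00)²/4.00 + (12−12.50)²/12.50 + (13−12.50)²/12.50 + (5−4.50)²/4.50 + (4−4.50)²/4.50 = 0.1511
df = 2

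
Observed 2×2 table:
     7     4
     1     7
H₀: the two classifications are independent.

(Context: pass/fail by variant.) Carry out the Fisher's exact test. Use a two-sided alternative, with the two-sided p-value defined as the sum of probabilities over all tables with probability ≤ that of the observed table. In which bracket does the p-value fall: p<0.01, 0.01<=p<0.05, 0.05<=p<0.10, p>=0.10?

p-value bracket: 0.05<=p<0.10

Margins: r₁=11, r₂=8, c₁=8, c₂=11, n=19
p_obs = C(11,7)·C(8,1)/C(19,8); sum pmf over tables with pmf ≤ p_obs
p-value (two-sided) = 0.05866
→ bracket: 0.05<=p<0.10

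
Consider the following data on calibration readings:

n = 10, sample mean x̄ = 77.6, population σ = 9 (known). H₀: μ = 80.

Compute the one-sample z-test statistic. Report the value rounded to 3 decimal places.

SE = σ/√n = 9/√10 = 2.8460
z = (x̄−μ₀)/SE = (77.6−80)/2.8460 = -0.8433

test statistic = -0.843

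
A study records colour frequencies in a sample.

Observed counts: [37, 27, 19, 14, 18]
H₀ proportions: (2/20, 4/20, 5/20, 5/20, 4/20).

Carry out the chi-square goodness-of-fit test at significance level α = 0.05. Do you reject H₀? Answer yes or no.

n = 115; E_i = n·p_i = [11.50, 23.00, 28.75, 28.75, 23.00]
χ² = (37−11.50)²/11.50 + (27−23.00)²/23.00 + (19−28.75)²/28.75 + (14−28.75)²/28.75 + (18−23.00)²/23.00 = 69.2000
df = 4
p-value (upper-tail) = 0.00000
At α=0.05: p < α → reject H₀

reject H₀: yes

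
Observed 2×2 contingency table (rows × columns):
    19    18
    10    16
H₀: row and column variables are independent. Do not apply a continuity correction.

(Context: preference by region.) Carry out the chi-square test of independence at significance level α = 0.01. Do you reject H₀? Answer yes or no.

Row totals [37, 26], col totals [29, 34], n=63
χ² = (19−17.03)²/17.03 + (18−19.97)²/19.97 + (10−11.97)²/11.97 + (16−14.03)²/14.03 = 1.0212
df = 1
p-value (upper-tail) = 0.31222
At α=0.01: p ≥ α → fail to reject H₀

reject H₀: no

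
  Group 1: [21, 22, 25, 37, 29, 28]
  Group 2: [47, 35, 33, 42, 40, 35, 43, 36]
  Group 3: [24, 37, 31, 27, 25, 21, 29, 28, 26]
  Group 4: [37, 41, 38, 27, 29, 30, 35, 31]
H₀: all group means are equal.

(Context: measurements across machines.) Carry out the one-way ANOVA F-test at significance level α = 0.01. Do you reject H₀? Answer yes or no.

reject H₀: yes

Group means [27.00, 38.88, 27.56, 33.50], grand mean 31.903
SSB = Σnᵢ(x̄ᵢ−x̄)² = 723.612; SSW = ΣΣ(x−x̄ᵢ)² = 677.097
MSB = 723.612/3 = 241.2042; MSW = 677.097/27 = 25.0777
F = MSB/MSW = 9.6183
df = (3, 27)
p-value (upper-tail) = 0.00017
At α=0.01: p < α → reject H₀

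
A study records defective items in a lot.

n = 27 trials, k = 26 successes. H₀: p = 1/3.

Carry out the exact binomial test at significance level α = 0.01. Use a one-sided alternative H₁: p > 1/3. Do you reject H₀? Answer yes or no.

Exact binomial: n=27, k=26, p₀=1/3=0.3333
P(X≥26) from Σ C(n,i)·p₀^i·(1−p₀)^(n−i)
p-value (one-sided, H₁ greater) = 0.00000
At α=0.01: p < α → reject H₀

reject H₀: yes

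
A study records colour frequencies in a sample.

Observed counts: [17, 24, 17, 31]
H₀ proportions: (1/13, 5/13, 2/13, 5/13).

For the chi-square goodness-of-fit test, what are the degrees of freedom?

df = k − 1 = 4 − 1 = 3

degrees of freedom = 3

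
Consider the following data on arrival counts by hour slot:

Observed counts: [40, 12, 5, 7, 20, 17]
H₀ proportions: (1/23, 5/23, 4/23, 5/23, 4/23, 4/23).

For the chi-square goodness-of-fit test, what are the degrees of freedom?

df = k − 1 = 6 − 1 = 5

degrees of freedom = 5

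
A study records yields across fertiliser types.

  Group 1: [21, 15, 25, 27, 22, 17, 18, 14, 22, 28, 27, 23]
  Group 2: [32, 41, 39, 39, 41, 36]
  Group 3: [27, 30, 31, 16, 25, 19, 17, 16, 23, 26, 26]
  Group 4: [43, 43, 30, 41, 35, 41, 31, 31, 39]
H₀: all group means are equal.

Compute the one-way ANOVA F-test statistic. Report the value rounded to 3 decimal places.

test statistic = 28.032

Group means [21.58, 38.00, 23.27, 37.11], grand mean 28.342
SSB = Σnᵢ(x̄ᵢ−x̄)² = 2082.565; SSW = ΣΣ(x−x̄ᵢ)² = 841.987
MSB = 2082.565/3 = 694.1884; MSW = 841.987/34 = 24.7643
F = MSB/MSW = 28.0318
df = (3, 34)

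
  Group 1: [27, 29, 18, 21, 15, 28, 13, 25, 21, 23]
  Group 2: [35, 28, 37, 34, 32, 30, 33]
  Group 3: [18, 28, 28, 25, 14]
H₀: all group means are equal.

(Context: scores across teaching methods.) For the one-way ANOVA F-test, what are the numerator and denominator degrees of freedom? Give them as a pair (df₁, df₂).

k = 3 groups, N = 22 total
df = (k−1, N−k) = (3−1, 22−3) = (2, 19)

degrees of freedom = [2, 19]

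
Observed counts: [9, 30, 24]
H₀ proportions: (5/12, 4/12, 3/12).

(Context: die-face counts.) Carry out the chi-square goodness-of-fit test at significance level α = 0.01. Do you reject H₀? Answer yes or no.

reject H₀: yes

n = 63; E_i = n·p_i = [26.25, 21.00, 15.75]
χ² = (9−26.25)²/26.25 + (30−21.00)²/21.00 + (24−15.75)²/15.75 = 19.5143
df = 2
p-value (upper-tail) = 0.00006
At α=0.01: p < α → reject H₀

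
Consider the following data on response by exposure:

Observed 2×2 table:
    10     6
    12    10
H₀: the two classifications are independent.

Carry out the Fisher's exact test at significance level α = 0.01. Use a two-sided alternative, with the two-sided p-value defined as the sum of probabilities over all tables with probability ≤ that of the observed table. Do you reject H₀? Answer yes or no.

Margins: r₁=16, r₂=22, c₁=22, c₂=16, n=38
p_obs = C(16,10)·C(22,12)/C(38,22); sum pmf over tables with pmf ≤ p_obs
p-value (two-sided) = 0.74413
At α=0.01: p ≥ α → fail to reject H₀

reject H₀: no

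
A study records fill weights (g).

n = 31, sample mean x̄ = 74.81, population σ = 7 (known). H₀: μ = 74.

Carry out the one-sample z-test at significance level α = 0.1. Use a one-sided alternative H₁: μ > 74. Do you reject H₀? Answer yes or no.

reject H₀: no

SE = σ/√n = 7/√31 = 1.2572
z = (x̄−μ₀)/SE = (74.81−74)/1.2572 = 0.6443
p-value (one-sided, H₁ greater) = 0.25970
At α=0.1: p ≥ α → fail to reject H₀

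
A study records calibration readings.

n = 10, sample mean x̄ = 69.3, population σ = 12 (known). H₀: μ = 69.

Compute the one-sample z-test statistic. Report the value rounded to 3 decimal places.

test statistic = 0.079

SE = σ/√n = 12/√10 = 3.7947
z = (x̄−μ₀)/SE = (69.3−69)/3.7947 = 0.0791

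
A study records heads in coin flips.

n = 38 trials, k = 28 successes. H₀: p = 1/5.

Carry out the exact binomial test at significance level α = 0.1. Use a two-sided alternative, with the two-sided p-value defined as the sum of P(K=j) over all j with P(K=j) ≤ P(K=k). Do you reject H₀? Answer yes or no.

Exact binomial: n=38, k=28, p₀=1/5=0.2000
P(X=j) = C(n,j)·p₀^j·(1−p₀)^(n−j); p = Σ P(X=j) over j with P(X=j) ≤ P(X=28)
p-value (two-sided) = 0.00000
At α=0.1: p < α → reject H₀

reject H₀: yes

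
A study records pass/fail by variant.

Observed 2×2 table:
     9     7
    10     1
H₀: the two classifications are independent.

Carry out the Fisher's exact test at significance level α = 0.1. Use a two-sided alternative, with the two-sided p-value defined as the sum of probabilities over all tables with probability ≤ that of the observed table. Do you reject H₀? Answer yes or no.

reject H₀: yes

Margins: r₁=16, r₂=11, c₁=19, c₂=8, n=27
p_obs = C(16,9)·C(11,10)/C(27,19); sum pmf over tables with pmf ≤ p_obs
p-value (two-sided) = 0.08990
At α=0.1: p < α → reject H₀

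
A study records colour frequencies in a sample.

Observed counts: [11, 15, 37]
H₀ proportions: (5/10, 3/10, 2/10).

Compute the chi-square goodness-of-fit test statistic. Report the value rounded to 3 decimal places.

n = 63; E_i = n·p_i = [31.50, 18.90, 12.60]
χ² = (11−31.50)²/31.50 + (15−18.90)²/18.90 + (37−12.60)²/12.60 = 61.3968
df = 2

test statistic = 61.397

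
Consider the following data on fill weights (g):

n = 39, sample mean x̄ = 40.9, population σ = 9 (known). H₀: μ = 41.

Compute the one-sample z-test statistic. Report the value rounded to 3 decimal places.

SE = σ/√n = 9/√39 = 1.4412
z = (x̄−μ₀)/SE = (40.9−41)/1.4412 = -0.0694

test statistic = -0.069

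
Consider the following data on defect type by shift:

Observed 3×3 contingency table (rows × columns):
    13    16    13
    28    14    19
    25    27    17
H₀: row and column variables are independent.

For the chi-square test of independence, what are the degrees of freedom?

df = (r−1)(c−1) = (3−1)·(3−1) = 4

degrees of freedom = 4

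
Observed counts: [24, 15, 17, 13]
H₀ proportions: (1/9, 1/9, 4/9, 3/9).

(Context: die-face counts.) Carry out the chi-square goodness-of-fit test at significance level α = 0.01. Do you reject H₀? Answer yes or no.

reject H₀: yes

n = 69; E_i = n·p_i = [7.67, 7.67, 30.67, 23.00]
χ² = (24−7.67)²/7.67 + (15−7.67)²/7.67 + (17−30.67)²/30.67 + (13−23.00)²/23.00 = 52.2500
df = 3
p-value (upper-tail) = 0.00000
At α=0.01: p < α → reject H₀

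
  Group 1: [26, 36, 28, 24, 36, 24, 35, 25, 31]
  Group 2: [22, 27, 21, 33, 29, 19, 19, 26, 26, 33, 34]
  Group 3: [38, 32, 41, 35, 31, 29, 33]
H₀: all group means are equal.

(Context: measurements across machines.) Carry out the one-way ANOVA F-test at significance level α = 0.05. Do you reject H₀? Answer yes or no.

Group means [29.44, 26.27, 34.14], grand mean 29.370
SSB = Σnᵢ(x̄ᵢ−x̄)² = 265.035; SSW = ΣΣ(x−x̄ᵢ)² = 627.261
MSB = 265.035/2 = 132.5176; MSW = 627.261/24 = 26.1359
F = MSB/MSW = 5.0703
df = (2, 24)
p-value (upper-tail) = 0.01456
At α=0.05: p < α → reject H₀

reject H₀: yes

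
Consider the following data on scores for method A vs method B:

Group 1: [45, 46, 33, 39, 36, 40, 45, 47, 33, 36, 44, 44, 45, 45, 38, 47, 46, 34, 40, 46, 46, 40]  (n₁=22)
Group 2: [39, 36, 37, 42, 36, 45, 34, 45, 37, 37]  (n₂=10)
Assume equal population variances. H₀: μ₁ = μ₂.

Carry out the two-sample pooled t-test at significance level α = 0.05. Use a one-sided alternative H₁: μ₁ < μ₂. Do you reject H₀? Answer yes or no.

x̄₁=41.591, s₁=4.827, n₁=22
x̄₂=38.800, s₂=3.882, n₂=10
s_p² = [21·4.827² + 9·3.882²]/30 = 20.8306
SE = √(s_p²·(1/22+1/10)) = 1.7407
t = (41.591−38.800)/1.7407 = 1.6034
df = 30
p-value (one-sided, H₁ less) = 0.94033
At α=0.05: p ≥ α → fail to reject H₀

reject H₀: no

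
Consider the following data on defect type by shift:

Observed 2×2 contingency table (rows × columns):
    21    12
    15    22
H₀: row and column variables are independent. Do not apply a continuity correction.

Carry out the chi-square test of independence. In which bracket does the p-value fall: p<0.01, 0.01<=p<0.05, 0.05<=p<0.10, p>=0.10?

p-value bracket: 0.05<=p<0.10

Row totals [33, 37], col totals [36, 34], n=70
χ² = (21−16.97)²/16.97 + (12−16.03)²/16.03 + (15−19.03)²/19.03 + (22−17.97)²/17.97 = 3.7248
df = 1
p-value (upper-tail) = 0.05361
→ bracket: 0.05<=p<0.10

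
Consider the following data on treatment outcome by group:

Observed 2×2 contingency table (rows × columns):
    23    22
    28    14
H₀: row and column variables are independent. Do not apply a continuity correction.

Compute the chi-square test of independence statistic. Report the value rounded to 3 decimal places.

test statistic = 2.167

Row totals [45, 42], col totals [51, 36], n=87
χ² = (23−26.38)²/26.38 + (22−18.62)²/18.62 + (28−24.62)²/24.62 + (14−17.38)²/17.38 = 2.1671
df = 1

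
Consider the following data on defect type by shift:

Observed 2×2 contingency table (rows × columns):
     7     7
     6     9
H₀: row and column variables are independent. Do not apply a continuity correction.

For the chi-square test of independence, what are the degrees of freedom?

df = (r−1)(c−1) = (2−1)·(2−1) = 1

degrees of freedom = 1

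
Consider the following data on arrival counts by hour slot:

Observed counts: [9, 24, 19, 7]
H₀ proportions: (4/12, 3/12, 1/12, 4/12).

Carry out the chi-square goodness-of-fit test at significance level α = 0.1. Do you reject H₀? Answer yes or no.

reject H₀: yes

n = 59; E_i = n·p_i = [19.67, 14.75, 4.92, 19.67]
χ² = (9−19.67)²/19.67 + (24−14.75)²/14.75 + (19−4.92)²/4.92 + (7−19.67)²/19.67 = 60.0847
df = 3
p-value (upper-tail) = 0.00000
At α=0.1: p < α → reject H₀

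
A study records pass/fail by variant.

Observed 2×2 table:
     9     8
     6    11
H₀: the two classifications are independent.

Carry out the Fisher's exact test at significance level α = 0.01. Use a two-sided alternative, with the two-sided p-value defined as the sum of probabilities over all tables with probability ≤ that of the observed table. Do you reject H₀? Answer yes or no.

reject H₀: no

Margins: r₁=17, r₂=17, c₁=15, c₂=19, n=34
p_obs = C(17,9)·C(17,6)/C(34,15); sum pmf over tables with pmf ≤ p_obs
p-value (two-sided) = 0.49053
At α=0.01: p ≥ α → fail to reject H₀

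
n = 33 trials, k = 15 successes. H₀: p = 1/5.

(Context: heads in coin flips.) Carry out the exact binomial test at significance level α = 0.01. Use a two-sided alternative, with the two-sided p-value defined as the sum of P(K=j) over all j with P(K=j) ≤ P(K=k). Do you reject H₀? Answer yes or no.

Exact binomial: n=33, k=15, p₀=1/5=0.2000
P(X=j) = C(n,j)·p₀^j·(1−p₀)^(n−j); p = Σ P(X=j) over j with P(X=j) ≤ P(X=15)
p-value (two-sided) = 0.00084
At α=0.01: p < α → reject H₀

reject H₀: yes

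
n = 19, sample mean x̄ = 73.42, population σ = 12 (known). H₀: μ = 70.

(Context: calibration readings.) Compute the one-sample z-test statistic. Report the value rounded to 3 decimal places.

test statistic = 1.242

SE = σ/√n = 12/√19 = 2.7530
z = (x̄−μ₀)/SE = (73.42−70)/2.7530 = 1.2423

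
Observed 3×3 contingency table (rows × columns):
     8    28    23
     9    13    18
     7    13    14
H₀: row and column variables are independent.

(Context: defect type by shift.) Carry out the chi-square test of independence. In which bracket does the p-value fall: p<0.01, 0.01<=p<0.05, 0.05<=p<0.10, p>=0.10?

p-value bracket: p>=0.10

Row totals [59, 40, 34], col totals [24, 54, 55], n=133
χ² = (8−10.65)²/10.65 + (28−23.95)²/23.95 + (23−24.40)²/24.40 + (9−7.22)²/7.22 + (13−16.24)²/16.24 + (18−16.54)²/16.54 + (7−6.14)²/6.14 + (13−13.80)²/13.80 + (14−14.06)²/14.06 = 2.8053
df = 4
p-value (upper-tail) = 0.59092
→ bracket: p>=0.10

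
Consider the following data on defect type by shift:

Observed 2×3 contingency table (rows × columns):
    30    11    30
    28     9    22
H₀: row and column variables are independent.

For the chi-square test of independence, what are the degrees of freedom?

degrees of freedom = 2

df = (r−1)(c−1) = (2−1)·(3−1) = 2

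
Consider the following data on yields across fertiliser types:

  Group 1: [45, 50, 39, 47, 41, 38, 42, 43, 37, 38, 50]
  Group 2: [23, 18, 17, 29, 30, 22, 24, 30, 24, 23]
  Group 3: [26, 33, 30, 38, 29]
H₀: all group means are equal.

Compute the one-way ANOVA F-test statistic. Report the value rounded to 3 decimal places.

test statistic = 43.320

Group means [42.73, 24.00, 31.20], grand mean 33.308
SSB = Σnᵢ(x̄ᵢ−x̄)² = 1864.557; SSW = ΣΣ(x−x̄ᵢ)² = 494.982
MSB = 1864.557/2 = 932.2783; MSW = 494.982/23 = 21.5209
F = MSB/MSW = 43.3196
df = (2, 23)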